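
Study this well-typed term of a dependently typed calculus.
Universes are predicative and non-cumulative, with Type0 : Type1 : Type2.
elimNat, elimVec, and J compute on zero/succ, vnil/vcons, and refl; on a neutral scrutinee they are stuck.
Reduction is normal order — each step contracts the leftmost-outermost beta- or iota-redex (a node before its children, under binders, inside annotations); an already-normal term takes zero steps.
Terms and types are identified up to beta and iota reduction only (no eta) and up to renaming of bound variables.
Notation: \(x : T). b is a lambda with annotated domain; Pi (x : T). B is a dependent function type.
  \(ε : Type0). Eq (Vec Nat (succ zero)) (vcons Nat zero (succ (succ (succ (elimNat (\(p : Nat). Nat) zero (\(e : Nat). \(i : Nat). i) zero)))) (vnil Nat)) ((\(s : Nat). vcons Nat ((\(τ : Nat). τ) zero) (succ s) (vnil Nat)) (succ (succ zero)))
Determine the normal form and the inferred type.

normal form:
  \(ε : Type0). Eq (Vec Nat (succ zero)) (vcons Nat zero (succ (succ (succ zero))) (vnil Nat)) (vcons Nat zero (succ (succ (succ zero))) (vnil Nat))
the term's type:
  Pi (ε : Type0). Type0
observation: the term reaches its normal form after 3 normal-order steps.


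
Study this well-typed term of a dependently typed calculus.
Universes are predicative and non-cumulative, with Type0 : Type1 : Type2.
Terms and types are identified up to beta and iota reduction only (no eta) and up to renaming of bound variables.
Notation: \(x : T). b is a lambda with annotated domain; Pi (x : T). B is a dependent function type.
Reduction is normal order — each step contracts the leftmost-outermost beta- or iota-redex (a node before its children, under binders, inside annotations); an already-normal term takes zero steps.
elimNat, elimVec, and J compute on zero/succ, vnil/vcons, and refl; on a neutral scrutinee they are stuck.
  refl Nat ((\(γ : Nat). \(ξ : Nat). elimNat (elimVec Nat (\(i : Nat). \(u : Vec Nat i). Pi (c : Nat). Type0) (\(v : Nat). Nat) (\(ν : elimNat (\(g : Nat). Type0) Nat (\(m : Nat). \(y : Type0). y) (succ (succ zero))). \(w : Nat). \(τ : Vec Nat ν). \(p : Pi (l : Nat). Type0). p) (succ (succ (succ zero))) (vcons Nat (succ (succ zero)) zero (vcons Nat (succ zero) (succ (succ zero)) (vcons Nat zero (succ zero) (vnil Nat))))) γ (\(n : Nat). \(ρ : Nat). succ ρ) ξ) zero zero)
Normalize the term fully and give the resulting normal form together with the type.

normal form:
  refl Nat zero
type:
  Eq Nat zero zero


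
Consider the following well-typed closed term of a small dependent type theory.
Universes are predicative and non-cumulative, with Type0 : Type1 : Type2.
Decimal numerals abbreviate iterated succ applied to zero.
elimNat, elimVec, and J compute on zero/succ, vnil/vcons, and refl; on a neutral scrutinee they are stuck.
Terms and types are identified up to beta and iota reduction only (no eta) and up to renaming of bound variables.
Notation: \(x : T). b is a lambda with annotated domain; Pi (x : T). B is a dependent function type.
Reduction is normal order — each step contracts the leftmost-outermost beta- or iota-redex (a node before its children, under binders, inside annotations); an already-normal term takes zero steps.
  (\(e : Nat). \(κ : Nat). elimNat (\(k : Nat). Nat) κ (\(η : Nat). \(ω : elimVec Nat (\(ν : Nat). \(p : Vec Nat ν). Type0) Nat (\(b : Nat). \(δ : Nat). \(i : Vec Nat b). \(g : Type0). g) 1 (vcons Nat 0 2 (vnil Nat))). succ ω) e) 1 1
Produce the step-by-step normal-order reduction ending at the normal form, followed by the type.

normal-order reduction sequence:
  (\(e : Nat). \(κ : Nat). elimNat (\(k : Nat). Nat) κ (\(η : Nat). \(ω : elimVec Nat (\(ν : Nat). \(p : Vec Nat ν). Type0) Nat (\(b : Nat). \(δ : Nat). \(i : Vec Nat b). \(g : Type0). g) 1 (vcons Nat 0 2 (vnil Nat))). succ ω) e) 1 1
  ~> (\(e : Nat). elimNat (\(κ : Nat). Nat) e (\(k : Nat). \(η : elimVec Nat (\(ω : Nat). \(ν : Vec Nat ω). Type0) Nat (\(p : Nat). \(b : Nat). \(δ : Vec Nat p). \(i : Type0). i) 1 (vcons Nat 0 2 (vnil Nat))). succ η) 1) 1
  ~> elimNat (\(e : Nat). Nat) 1 (\(κ : Nat). \(k : elimVec Nat (\(η : Nat). \(ω : Vec Nat η). Type0) Nat (\(ν : Nat). \(p : Nat). \(b : Vec Nat ν). \(δ : Type0). δ) 1 (vcons Nat 0 2 (vnil Nat))). succ k) 1
  ~> (\(e : Nat). \(κ : elimVec Nat (\(k : Nat). \(η : Vec Nat k). Type0) Nat (\(ω : Nat). \(ν : Nat). \(p : Vec Nat ω). \(b : Type0). b) 1 (vcons Nat 0 2 (vnil Nat))). succ κ) 0 (elimNat (\(δ : Nat). Nat) 1 (\(i : Nat). \(g : elimVec Nat (\(o : Nat). \(n : Vec Nat o). Type0) Nat (\(x : Nat). \(w : Nat). \(α : Vec Nat x). \(ψ : Type0). ψ) 1 (vcons Nat 0 2 (vnil Nat))). succ g) 0)
  ~> (\(e : elimVec Nat (\(κ : Nat). \(k : Vec Nat κ). Type0) Nat (\(η : Nat). \(ω : Nat). \(ν : Vec Nat η). \(p : Type0). p) 1 (vcons Nat 0 2 (vnil Nat))). succ e) (elimNat (\(b : Nat). Nat) 1 (\(δ : Nat). \(i : elimVec Nat (\(g : Nat). \(o : Vec Nat g). Type0) Nat (\(n : Nat). \(x : Nat). \(w : Vec Nat n). \(α : Type0). α) 1 (vcons Nat 0 2 (vnil Nat))). succ i) 0)
  ~> succ (elimNat (\(e : Nat). Nat) 1 (\(κ : Nat). \(k : elimVec Nat (\(η : Nat). \(ω : Vec Nat η). Type0) Nat (\(ν : Nat). \(p : Nat). \(b : Vec Nat ν). \(δ : Type0). δ) 1 (vcons Nat 0 2 (vnil Nat))). succ k) 0)
  ~> 2
the term's type:
  Nat


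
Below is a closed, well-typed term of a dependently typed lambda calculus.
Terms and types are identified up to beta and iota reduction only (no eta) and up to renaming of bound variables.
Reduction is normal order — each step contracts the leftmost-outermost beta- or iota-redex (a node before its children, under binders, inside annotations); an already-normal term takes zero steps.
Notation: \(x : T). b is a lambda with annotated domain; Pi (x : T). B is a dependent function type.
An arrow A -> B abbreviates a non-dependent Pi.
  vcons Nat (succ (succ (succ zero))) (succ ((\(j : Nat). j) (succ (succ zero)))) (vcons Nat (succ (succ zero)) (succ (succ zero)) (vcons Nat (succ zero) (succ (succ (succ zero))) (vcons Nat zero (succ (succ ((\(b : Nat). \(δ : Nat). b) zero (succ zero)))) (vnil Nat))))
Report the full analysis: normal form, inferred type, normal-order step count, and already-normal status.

reduced normal form:
  vcons Nat (succ (succ (succ zero))) (succ (succ (succ zero))) (vcons Nat (succ (succ zero)) (succ (succ zero)) (vcons Nat (succ zero) (succ (succ (succ zero))) (vcons Nat zero (succ (succ zero)) (vnil Nat))))
inferred type:
  Vec Nat (succ (succ (succ (succ zero))))
normal-order step count: 3
term was already normal: no
first redex: a beta-redex


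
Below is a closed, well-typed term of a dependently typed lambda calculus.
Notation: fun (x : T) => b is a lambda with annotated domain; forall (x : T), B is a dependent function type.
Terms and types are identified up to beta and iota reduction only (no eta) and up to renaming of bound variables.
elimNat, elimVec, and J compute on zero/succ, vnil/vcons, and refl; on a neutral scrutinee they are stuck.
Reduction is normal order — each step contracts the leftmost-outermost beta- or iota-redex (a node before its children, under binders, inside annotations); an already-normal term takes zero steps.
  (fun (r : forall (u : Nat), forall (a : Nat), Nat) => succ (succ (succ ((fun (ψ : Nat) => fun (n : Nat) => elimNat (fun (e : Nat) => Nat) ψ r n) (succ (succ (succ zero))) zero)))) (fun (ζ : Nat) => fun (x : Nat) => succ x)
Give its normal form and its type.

resulting normal form:
  succ (succ (succ (succ (succ (succ zero)))))
inferred type:
  Nat
observation: reduction starts at a beta-redex, and 4 normal-order steps reach the normal form.


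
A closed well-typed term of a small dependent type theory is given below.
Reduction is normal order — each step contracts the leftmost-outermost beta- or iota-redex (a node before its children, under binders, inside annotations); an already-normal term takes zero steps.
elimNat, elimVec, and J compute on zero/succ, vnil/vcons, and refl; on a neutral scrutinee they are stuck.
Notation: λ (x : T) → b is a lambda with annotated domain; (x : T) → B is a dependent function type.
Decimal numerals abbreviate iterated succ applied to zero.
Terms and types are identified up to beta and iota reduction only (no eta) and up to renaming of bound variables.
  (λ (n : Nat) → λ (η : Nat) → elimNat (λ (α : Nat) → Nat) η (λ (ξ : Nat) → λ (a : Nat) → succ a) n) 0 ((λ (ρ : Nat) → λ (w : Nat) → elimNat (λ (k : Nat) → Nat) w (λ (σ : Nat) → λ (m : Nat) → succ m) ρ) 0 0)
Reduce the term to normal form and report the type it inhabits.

reduced normal form:
  0
type:
  Nat


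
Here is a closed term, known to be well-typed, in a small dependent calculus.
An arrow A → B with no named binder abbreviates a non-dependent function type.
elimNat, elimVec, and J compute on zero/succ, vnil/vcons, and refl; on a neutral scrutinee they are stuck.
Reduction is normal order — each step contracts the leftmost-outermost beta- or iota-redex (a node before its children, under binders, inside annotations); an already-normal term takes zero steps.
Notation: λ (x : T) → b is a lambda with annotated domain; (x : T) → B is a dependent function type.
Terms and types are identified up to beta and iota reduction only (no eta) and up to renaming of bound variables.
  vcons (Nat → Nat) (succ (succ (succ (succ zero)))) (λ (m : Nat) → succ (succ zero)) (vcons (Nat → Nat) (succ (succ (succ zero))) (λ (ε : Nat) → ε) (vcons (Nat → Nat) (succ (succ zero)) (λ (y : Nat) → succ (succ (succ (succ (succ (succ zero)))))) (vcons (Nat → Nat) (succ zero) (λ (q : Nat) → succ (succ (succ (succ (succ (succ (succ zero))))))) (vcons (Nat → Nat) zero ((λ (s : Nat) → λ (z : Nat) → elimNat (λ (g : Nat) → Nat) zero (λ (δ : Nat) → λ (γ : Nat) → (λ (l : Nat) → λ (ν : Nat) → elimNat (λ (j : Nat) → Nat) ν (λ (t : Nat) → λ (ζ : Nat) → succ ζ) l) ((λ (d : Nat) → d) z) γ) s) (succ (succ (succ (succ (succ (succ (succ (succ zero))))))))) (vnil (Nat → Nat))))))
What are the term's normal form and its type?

normal form:
  vcons (Nat → Nat) (succ (succ (succ (succ zero)))) (λ (m : Nat) → succ (succ zero)) (vcons (Nat → Nat) (succ (succ (succ zero))) (λ (ε : Nat) → ε) (vcons (Nat → Nat) (succ (succ zero)) (λ (y : Nat) → succ (succ (succ (succ (succ (succ zero)))))) (vcons (Nat → Nat) (succ zero) (λ (q : Nat) → succ (succ (succ (succ (succ (succ (succ zero))))))) (vcons (Nat → Nat) zero (λ (s : Nat) → elimNat (λ (z : Nat) → Nat) (elimNat (λ (g : Nat) → Nat) (elimNat (λ (δ : Nat) → Nat) (elimNat (λ (γ : Nat) → Nat) (elimNat (λ (l : Nat) → Nat) (elimNat (λ (ν : Nat) → Nat) (elimNat (λ (j : Nat) → Nat) (elimNat (λ (t : Nat) → Nat) zero (λ (ζ : Nat) → λ (d : Nat) → succ d) s) (λ (σ : Nat) → λ (o : Nat) → succ o) s) (λ (u : Nat) → λ (ρ : Nat) → succ ρ) s) (λ (c : Nat) → λ (k : Nat) → succ k) s) (λ (n : Nat) → λ (η : Nat) → succ η) s) (λ (w : Nat) → λ (τ : Nat) → succ τ) s) (λ (β : Nat) → λ (ξ : Nat) → succ ξ) s) (λ (b : Nat) → λ (ω : Nat) → succ ω) s) (vnil (Nat → Nat))))))
the term's type:
  Vec (Nat → Nat) (succ (succ (succ (succ (succ zero)))))
observation: 50 normal-order steps normalize the term, beginning with a beta-redex.


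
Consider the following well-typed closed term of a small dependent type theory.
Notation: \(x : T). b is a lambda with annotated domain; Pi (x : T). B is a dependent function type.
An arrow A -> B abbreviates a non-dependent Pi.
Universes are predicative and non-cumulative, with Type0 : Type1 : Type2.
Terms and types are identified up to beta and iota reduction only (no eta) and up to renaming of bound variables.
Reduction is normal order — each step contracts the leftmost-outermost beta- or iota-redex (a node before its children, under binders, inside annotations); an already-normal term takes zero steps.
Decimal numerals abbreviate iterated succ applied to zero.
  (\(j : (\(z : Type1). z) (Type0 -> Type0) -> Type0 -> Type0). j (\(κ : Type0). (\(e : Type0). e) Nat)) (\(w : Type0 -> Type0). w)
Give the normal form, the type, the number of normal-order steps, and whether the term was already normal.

resulting normal form:
  \(j : Type0). Nat
the term's type:
  Type0 -> Type0
normal-order step count: 3
started in normal form: no
first redex: a beta-redex


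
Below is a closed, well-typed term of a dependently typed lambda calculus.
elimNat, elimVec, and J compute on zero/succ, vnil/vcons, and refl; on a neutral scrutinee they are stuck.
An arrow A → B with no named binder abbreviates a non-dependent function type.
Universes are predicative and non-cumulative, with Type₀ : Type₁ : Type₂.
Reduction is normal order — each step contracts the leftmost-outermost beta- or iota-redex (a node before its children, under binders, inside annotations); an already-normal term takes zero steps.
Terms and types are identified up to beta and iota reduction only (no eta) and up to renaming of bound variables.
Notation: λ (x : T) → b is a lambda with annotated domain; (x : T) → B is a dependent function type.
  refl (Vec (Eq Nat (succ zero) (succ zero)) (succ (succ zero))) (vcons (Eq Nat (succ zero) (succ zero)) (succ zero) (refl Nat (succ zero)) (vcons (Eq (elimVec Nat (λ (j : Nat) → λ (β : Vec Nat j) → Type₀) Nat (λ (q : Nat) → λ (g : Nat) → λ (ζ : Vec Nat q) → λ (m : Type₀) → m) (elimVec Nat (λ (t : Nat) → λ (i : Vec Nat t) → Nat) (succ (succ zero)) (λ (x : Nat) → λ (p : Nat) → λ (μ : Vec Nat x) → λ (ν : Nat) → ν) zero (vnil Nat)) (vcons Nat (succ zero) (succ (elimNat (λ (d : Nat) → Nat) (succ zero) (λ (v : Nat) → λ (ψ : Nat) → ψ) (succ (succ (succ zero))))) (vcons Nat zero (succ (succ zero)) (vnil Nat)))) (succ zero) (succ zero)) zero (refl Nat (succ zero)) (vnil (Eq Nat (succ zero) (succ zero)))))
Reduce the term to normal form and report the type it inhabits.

normal form:
  refl (Vec (Eq Nat (succ zero) (succ zero)) (succ (succ zero))) (vcons (Eq Nat (succ zero) (succ zero)) (succ zero) (refl Nat (succ zero)) (vcons (Eq Nat (succ zero) (succ zero)) zero (refl Nat (succ zero)) (vnil (Eq Nat (succ zero) (succ zero)))))
the term's type:
  Eq (Vec (Eq Nat (succ zero) (succ zero)) (succ (succ zero))) (vcons (Eq Nat (succ zero) (succ zero)) (succ zero) (refl Nat (succ zero)) (vcons (Eq Nat (succ zero) (succ zero)) zero (refl Nat (succ zero)) (vnil (Eq Nat (succ zero) (succ zero))))) (vcons (Eq Nat (succ zero) (succ zero)) (succ zero) (refl Nat (succ zero)) (vcons (Eq Nat (succ zero) (succ zero)) zero (refl Nat (succ zero)) (vnil (Eq Nat (succ zero) (succ zero)))))


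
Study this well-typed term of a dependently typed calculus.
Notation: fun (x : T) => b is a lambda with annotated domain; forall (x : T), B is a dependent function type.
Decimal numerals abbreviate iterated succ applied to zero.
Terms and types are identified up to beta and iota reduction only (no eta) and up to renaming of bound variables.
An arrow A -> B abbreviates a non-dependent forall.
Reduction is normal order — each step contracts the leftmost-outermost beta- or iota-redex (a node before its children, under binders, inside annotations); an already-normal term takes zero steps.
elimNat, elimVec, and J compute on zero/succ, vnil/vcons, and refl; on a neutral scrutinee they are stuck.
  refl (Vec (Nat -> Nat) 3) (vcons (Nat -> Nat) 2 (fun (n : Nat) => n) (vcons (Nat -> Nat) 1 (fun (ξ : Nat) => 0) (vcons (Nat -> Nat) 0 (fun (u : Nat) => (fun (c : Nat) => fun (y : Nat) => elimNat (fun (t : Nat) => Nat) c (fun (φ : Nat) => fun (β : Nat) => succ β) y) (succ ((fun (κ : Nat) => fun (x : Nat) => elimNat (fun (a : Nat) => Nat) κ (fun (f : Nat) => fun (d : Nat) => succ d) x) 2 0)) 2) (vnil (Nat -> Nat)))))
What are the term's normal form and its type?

reduced normal form:
  refl (Vec (Nat -> Nat) 3) (vcons (Nat -> Nat) 2 (fun (n : Nat) => n) (vcons (Nat -> Nat) 1 (fun (ξ : Nat) => 0) (vcons (Nat -> Nat) 0 (fun (u : Nat) => 5) (vnil (Nat -> Nat)))))
the term's type:
  Eq (Vec (Nat -> Nat) 3) (vcons (Nat -> Nat) 2 (fun (n : Nat) => n) (vcons (Nat -> Nat) 1 (fun (ξ : Nat) => 0) (vcons (Nat -> Nat) 0 (fun (u : Nat) => 5) (vnil (Nat -> Nat))))) (vcons (Nat -> Nat) 2 (fun (c : Nat) => c) (vcons (Nat -> Nat) 1 (fun (y : Nat) => 0) (vcons (Nat -> Nat) 0 (fun (t : Nat) => 5) (vnil (Nat -> Nat)))))
observation: reduction starts at a beta-redex, and 12 normal-order steps reach the normal form.


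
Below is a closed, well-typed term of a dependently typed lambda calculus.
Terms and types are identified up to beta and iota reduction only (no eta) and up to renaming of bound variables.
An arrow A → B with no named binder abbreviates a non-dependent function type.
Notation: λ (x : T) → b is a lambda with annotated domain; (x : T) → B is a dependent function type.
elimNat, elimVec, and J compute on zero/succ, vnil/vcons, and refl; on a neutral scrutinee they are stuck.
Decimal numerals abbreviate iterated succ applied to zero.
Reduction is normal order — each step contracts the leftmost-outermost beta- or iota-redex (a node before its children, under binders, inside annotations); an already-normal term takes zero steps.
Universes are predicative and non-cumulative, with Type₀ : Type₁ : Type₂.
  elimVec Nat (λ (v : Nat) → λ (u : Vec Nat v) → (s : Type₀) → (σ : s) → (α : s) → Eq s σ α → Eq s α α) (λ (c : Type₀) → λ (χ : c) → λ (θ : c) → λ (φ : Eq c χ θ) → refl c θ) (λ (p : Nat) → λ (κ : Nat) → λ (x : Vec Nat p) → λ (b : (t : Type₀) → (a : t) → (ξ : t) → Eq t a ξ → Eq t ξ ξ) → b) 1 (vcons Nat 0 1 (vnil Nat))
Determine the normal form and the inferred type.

reduced normal form:
  λ (v : Type₀) → λ (u : v) → λ (s : v) → λ (σ : Eq v u s) → refl v s
the term's type:
  (v : Type₀) → (u : v) → (s : v) → Eq v u s → Eq v s s


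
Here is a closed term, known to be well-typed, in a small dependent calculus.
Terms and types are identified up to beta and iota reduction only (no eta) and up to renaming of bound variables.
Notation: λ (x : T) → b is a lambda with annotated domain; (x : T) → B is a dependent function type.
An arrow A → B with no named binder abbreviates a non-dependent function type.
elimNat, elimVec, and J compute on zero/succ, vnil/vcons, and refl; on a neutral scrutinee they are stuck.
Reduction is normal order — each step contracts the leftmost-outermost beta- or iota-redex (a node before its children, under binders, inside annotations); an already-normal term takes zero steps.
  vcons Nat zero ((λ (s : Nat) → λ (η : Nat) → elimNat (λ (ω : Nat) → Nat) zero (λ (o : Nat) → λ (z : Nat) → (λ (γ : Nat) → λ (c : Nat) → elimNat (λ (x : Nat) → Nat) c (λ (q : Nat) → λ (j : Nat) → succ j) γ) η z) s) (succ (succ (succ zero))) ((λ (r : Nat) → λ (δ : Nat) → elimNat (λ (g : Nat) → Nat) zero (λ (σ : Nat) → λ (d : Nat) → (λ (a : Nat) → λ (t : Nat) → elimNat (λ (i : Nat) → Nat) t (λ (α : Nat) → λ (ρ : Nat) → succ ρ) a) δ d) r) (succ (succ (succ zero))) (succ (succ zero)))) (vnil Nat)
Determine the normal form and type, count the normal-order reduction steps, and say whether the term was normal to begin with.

reduced normal form:
  vcons Nat zero (succ (succ (succ (succ (succ (succ (succ (succ (succ (succ (succ (succ (succ (succ (succ (succ (succ (succ zero)))))))))))))))))) (vnil Nat)
the term's type:
  Vec Nat (succ zero)
steps to reach normal form (normal order): 192
already normal: no
first redex: a beta-redex


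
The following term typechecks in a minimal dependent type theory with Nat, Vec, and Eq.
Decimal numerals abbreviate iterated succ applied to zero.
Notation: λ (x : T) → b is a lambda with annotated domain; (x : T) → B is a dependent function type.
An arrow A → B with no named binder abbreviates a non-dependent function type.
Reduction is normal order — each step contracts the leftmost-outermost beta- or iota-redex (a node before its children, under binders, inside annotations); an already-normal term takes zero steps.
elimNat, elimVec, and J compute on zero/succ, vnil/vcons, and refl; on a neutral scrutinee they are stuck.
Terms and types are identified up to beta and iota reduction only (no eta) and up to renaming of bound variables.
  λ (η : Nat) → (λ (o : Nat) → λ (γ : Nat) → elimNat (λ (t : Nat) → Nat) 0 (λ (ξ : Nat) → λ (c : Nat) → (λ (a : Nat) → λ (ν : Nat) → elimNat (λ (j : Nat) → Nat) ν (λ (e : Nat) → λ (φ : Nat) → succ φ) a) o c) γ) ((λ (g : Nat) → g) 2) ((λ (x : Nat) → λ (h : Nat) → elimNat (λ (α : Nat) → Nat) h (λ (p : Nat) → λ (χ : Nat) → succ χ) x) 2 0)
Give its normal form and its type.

resulting normal form:
  λ (η : Nat) → 4
type:
  Nat → Nat
observation: reduction starts at a beta-redex, and 28 normal-order steps reach the normal form.


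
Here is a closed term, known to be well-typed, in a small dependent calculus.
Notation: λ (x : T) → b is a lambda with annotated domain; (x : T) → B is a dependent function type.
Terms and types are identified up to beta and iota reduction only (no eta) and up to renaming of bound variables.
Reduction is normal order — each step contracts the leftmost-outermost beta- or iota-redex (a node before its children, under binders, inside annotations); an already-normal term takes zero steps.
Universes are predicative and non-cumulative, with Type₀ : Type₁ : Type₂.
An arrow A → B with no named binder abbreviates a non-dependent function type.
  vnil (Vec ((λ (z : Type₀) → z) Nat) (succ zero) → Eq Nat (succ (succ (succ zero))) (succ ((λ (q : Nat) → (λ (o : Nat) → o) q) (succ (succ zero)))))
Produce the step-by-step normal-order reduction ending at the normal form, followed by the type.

normal-order reduction:
  vnil (Vec ((λ (z : Type₀) → z) Nat) (succ zero) → Eq Nat (succ (succ (succ zero))) (succ ((λ (q : Nat) → (λ (o : Nat) → o) q) (succ (succ zero)))))
  ~> vnil (Vec Nat (succ zero) → Eq Nat (succ (succ (succ zero))) (succ ((λ (z : Nat) → (λ (q : Nat) → q) z) (succ (succ zero)))))
  ~> vnil (Vec Nat (succ zero) → Eq Nat (succ (succ (succ zero))) (succ ((λ (z : Nat) → z) (succ (succ zero)))))
  ~> vnil (Vec Nat (succ zero) → Eq Nat (succ (succ (succ zero))) (succ (succ (succ zero))))
type:
  Vec (Vec Nat (succ zero) → Eq Nat (succ (succ (succ zero))) (succ (succ (succ zero)))) zero


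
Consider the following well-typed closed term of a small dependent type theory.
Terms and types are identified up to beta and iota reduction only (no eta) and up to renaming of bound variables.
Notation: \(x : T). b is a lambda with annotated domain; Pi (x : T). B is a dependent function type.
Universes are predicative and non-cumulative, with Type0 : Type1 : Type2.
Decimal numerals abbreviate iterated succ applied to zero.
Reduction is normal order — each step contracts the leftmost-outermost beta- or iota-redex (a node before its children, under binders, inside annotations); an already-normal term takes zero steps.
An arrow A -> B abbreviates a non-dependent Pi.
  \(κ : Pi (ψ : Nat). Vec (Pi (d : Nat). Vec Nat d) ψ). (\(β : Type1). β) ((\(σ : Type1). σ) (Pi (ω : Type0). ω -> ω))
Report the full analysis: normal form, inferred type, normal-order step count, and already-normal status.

normal form:
  \(κ : Pi (ψ : Nat). Vec (Pi (d : Nat). Vec Nat d) ψ). Pi (β : Type0). β -> β
inferred type:
  (Pi (κ : Nat). Vec (Pi (ψ : Nat). Vec Nat ψ) κ) -> Type1
reduction steps (normal order): 2
term was already normal: no
first contracted redex: a beta-redex


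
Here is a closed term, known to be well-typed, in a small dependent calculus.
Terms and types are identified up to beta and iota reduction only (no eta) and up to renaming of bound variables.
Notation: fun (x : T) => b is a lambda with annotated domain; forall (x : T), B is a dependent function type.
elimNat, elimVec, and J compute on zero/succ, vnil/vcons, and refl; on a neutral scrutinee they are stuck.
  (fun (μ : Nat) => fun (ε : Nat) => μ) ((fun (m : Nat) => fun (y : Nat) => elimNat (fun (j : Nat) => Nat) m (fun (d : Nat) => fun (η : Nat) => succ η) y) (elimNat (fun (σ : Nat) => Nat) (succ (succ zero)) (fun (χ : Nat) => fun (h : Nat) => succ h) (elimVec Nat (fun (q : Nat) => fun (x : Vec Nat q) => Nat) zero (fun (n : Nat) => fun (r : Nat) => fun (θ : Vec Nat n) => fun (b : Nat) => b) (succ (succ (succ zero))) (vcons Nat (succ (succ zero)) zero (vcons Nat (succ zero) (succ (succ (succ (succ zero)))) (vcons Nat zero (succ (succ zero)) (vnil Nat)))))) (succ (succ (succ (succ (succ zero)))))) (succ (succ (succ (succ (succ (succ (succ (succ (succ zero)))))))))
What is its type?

inferred type:
  Nat


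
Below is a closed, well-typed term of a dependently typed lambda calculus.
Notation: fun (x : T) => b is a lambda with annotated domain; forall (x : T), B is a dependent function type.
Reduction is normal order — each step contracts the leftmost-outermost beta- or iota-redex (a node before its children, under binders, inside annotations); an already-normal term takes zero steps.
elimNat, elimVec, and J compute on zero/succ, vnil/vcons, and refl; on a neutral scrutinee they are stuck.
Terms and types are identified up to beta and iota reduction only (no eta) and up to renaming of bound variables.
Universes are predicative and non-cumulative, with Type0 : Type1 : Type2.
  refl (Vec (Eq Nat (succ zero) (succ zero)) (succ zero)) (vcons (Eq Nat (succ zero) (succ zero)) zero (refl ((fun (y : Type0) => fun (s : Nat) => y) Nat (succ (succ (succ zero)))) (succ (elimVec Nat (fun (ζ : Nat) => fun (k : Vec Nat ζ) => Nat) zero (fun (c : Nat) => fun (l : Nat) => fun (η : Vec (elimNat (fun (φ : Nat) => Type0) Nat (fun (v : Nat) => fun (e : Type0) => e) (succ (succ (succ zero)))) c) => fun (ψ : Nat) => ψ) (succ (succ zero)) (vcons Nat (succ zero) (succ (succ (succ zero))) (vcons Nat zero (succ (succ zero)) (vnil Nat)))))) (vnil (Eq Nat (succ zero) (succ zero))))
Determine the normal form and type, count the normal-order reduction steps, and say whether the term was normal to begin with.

resulting normal form:
  refl (Vec (Eq Nat (succ zero) (succ zero)) (succ zero)) (vcons (Eq Nat (succ zero) (succ zero)) zero (refl Nat (succ zero)) (vnil (Eq Nat (succ zero) (succ zero))))
the term's type:
  Eq (Vec (Eq Nat (succ zero) (succ zero)) (succ zero)) (vcons (Eq Nat (succ zero) (succ zero)) zero (refl Nat (succ zero)) (vnil (Eq Nat (succ zero) (succ zero)))) (vcons (Eq Nat (succ zero) (succ zero)) zero (refl Nat (succ zero)) (vnil (Eq Nat (succ zero) (succ zero))))
steps to reach normal form (normal order): 13
started in normal form: no
first redex: a beta-redex


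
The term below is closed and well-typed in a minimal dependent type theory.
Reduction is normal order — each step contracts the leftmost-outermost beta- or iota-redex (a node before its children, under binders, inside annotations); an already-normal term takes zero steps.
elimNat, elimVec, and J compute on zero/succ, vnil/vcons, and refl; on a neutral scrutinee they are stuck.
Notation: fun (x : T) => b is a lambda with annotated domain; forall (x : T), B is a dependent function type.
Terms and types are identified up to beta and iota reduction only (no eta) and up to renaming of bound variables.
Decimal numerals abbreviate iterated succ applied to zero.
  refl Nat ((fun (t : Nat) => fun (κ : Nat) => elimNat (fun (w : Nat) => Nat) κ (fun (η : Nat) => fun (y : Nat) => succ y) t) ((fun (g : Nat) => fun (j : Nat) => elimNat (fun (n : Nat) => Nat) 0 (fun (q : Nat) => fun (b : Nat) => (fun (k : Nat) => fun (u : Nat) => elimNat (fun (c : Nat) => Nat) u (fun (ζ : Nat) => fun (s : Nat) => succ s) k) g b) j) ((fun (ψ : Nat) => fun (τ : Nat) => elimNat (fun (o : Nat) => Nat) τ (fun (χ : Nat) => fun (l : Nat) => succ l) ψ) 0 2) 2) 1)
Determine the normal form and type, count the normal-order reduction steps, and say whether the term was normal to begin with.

resulting normal form:
  refl Nat 5
inferred type:
  Eq Nat 5 5
reduction steps (normal order): 48
started in normal form: no
first contracted redex: a beta-redex


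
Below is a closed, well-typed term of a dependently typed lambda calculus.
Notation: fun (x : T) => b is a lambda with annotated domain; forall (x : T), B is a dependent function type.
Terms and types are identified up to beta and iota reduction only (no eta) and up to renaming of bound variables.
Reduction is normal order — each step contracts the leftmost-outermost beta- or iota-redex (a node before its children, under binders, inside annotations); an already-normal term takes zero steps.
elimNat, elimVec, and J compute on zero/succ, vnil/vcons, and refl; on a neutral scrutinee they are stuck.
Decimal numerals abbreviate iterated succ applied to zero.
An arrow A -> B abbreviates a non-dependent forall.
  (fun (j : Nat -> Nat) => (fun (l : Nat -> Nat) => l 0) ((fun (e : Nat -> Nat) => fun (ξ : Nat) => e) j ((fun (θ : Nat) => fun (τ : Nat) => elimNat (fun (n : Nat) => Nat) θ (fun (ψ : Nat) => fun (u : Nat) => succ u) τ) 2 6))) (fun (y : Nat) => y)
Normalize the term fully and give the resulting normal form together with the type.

reduced normal form:
  0
type:
  Nat
observation: normalization takes exactly 5 steps under the normal-order strategy.


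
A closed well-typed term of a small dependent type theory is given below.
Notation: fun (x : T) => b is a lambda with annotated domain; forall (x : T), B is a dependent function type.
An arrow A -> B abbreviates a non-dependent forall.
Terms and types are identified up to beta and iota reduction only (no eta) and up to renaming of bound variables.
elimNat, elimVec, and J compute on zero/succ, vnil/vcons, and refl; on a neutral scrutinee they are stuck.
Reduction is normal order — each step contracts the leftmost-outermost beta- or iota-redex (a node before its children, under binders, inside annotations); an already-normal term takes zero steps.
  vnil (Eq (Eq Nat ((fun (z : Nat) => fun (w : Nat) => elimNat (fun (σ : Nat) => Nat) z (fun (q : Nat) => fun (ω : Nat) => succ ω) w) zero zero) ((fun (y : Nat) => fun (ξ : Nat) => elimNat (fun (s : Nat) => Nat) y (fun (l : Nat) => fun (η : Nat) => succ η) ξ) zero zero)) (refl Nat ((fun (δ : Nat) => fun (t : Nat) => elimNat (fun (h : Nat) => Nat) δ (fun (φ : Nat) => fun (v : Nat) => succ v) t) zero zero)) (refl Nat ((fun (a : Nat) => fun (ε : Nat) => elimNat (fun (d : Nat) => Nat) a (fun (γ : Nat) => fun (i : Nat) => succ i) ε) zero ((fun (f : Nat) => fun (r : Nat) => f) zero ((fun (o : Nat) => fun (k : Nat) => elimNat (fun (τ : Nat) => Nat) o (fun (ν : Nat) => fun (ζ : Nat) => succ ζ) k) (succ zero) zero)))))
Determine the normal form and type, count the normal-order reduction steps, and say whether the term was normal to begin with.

resulting normal form:
  vnil (Eq (Eq Nat zero zero) (refl Nat zero) (refl Nat zero))
type:
  Vec (Eq (Eq Nat zero zero) (refl Nat zero) (refl Nat zero)) zero
normal-order step count: 14
already normal: no
first redex: a beta-redex


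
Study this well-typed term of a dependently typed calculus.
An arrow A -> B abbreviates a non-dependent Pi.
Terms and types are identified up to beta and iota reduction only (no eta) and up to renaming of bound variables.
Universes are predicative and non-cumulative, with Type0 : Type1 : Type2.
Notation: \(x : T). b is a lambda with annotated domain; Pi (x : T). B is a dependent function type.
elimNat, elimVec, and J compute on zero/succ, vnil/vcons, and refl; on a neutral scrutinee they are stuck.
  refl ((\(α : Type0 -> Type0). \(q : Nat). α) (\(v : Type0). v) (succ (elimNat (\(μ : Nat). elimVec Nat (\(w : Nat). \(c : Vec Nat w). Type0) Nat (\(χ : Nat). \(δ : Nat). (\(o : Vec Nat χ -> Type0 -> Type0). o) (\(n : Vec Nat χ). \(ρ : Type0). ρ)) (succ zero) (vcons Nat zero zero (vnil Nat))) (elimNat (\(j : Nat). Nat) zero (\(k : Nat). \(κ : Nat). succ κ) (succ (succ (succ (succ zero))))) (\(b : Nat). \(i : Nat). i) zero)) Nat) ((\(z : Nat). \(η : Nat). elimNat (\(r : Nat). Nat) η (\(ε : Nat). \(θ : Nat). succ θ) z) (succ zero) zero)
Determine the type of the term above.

type:
  Eq Nat (succ zero) (succ zero)


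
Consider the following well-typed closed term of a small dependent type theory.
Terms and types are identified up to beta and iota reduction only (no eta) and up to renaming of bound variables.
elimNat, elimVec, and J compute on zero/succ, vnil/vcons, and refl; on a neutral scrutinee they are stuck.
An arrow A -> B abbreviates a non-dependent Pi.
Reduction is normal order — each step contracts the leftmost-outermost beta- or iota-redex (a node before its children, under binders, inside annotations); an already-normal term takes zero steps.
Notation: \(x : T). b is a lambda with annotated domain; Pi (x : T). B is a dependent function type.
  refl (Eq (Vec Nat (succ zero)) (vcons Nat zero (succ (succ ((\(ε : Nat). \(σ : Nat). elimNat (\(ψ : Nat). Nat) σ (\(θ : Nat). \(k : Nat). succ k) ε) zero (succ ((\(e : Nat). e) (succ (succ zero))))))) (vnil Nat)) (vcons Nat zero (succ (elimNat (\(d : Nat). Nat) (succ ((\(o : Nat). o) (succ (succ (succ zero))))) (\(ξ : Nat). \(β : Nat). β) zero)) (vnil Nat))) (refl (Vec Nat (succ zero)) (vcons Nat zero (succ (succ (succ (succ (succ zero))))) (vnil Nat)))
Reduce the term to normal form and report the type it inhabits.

normal form:
  refl (Eq (Vec Nat (succ zero)) (vcons Nat zero (succ (succ (succ (succ (succ zero))))) (vnil Nat)) (vcons Nat zero (succ (succ (succ (succ (succ zero))))) (vnil Nat))) (refl (Vec Nat (succ zero)) (vcons Nat zero (succ (succ (succ (succ (succ zero))))) (vnil Nat)))
the term's type:
  Eq (Eq (Vec Nat (succ zero)) (vcons Nat zero (succ (succ (succ (succ (succ zero))))) (vnil Nat)) (vcons Nat zero (succ (succ (succ (succ (succ zero))))) (vnil Nat))) (refl (Vec Nat (succ zero)) (vcons Nat zero (succ (succ (succ (succ (succ zero))))) (vnil Nat))) (refl (Vec Nat (succ zero)) (vcons Nat zero (succ (succ (succ (succ (succ zero))))) (vnil Nat)))
observation: the leftmost-outermost redex is a beta-redex, and normalization takes 6 steps.


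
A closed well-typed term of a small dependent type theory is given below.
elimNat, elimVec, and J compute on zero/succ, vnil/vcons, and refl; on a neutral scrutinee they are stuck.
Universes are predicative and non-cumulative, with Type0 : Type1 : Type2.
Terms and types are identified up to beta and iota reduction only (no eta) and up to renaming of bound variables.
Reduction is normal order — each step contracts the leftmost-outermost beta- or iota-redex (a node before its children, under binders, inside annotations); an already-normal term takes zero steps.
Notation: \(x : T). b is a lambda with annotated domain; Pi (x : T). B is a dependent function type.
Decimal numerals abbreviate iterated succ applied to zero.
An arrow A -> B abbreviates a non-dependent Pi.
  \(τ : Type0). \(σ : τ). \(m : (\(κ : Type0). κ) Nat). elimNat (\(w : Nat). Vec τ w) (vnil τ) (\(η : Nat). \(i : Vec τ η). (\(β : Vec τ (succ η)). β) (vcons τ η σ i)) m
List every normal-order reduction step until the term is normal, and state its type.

reduction (normal order):
  \(τ : Type0). \(σ : τ). \(m : (\(κ : Type0). κ) Nat). elimNat (\(w : Nat). Vec τ w) (vnil τ) (\(η : Nat). \(i : Vec τ η). (\(β : Vec τ (succ η)). β) (vcons τ η σ i)) m
  ~> \(τ : Type0). \(σ : τ). \(m : Nat). elimNat (\(κ : Nat). Vec τ κ) (vnil τ) (\(w : Nat). \(η : Vec τ w). (\(i : Vec τ (succ w)). i) (vcons τ w σ η)) m
  ~> \(τ : Type0). \(σ : τ). \(m : Nat). elimNat (\(κ : Nat). Vec τ κ) (vnil τ) (\(w : Nat). \(η : Vec τ w). vcons τ w σ η) m
the term's type:
  Pi (τ : Type0). τ -> Pi (σ : Nat). Vec τ σ


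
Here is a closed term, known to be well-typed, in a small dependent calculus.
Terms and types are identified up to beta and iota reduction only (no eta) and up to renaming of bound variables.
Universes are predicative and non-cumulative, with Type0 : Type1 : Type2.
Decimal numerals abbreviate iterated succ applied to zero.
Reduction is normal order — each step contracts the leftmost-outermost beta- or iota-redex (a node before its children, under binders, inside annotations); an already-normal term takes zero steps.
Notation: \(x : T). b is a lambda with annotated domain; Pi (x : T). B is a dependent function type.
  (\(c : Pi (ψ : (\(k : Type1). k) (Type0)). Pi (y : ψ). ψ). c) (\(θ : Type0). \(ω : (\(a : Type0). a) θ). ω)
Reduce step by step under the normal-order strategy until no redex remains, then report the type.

reduction (normal order):
  (\(c : Pi (ψ : (\(k : Type1). k) (Type0)). Pi (y : ψ). ψ). c) (\(θ : Type0). \(ω : (\(a : Type0). a) θ). ω)
  ~> \(c : Type0). \(ψ : (\(k : Type0). k) c). ψ
  ~> \(c : Type0). \(ψ : c). ψ
type:
  Pi (c : Type0). Pi (ψ : c). c


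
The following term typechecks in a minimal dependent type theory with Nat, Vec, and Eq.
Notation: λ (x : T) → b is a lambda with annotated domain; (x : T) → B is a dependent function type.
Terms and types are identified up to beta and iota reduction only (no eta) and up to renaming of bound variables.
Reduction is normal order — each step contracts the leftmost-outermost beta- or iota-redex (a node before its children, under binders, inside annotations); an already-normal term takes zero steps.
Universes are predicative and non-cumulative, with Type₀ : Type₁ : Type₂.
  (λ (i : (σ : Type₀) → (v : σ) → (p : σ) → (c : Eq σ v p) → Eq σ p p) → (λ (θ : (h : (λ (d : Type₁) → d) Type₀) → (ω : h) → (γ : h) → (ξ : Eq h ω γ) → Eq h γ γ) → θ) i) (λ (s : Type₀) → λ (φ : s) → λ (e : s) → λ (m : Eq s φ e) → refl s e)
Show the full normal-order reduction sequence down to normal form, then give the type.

normal-order reduction:
  (λ (i : (σ : Type₀) → (v : σ) → (p : σ) → (c : Eq σ v p) → Eq σ p p) → (λ (θ : (h : (λ (d : Type₁) → d) Type₀) → (ω : h) → (γ : h) → (ξ : Eq h ω γ) → Eq h γ γ) → θ) i) (λ (s : Type₀) → λ (φ : s) → λ (e : s) → λ (m : Eq s φ e) → refl s e)
  ~> (λ (i : (σ : (λ (v : Type₁) → v) Type₀) → (p : σ) → (c : σ) → (θ : Eq σ p c) → Eq σ c c) → i) (λ (h : Type₀) → λ (d : h) → λ (ω : h) → λ (γ : Eq h d ω) → refl h ω)
  ~> λ (i : Type₀) → λ (σ : i) → λ (v : i) → λ (p : Eq i σ v) → refl i v
inferred type:
  (i : Type₀) → (σ : i) → (v : i) → (p : Eq i σ v) → Eq i v v


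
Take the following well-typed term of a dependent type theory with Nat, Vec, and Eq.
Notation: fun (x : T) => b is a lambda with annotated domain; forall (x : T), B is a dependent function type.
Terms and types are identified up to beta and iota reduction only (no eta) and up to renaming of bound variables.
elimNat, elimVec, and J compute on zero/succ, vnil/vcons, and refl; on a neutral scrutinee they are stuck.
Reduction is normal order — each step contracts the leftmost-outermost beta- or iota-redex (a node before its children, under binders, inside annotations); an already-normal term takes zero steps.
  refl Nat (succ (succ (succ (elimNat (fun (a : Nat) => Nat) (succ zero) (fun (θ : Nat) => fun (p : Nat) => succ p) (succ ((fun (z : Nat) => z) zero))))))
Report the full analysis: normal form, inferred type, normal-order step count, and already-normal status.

resulting normal form:
  refl Nat (succ (succ (succ (succ (succ zero)))))
the term's type:
  Eq Nat (succ (succ (succ (succ (succ zero))))) (succ (succ (succ (succ (succ zero)))))
normal-order step count: 5
term was already normal: no
first redex: an elimNat iota-redex


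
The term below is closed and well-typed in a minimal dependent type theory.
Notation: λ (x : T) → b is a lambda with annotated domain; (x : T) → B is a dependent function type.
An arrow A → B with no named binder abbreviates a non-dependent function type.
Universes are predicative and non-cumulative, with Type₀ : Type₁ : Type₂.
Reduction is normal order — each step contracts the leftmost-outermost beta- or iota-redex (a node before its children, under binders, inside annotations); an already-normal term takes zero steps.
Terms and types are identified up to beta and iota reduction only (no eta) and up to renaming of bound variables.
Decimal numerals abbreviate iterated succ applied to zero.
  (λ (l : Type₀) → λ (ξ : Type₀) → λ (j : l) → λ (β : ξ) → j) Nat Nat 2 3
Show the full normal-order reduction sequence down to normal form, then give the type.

normal-order reduction sequence:
  (λ (l : Type₀) → λ (ξ : Type₀) → λ (j : l) → λ (β : ξ) → j) Nat Nat 2 3
  ~> (λ (l : Type₀) → λ (ξ : Nat) → λ (j : l) → ξ) Nat 2 3
  ~> (λ (l : Nat) → λ (ξ : Nat) → l) 2 3
  ~> (λ (l : Nat) → 2) 3
  ~> 2
the term's type:
  Nat
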